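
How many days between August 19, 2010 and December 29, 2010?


132 days

From August 19, 2010 to December 29, 2010
Rest of August 2010: 31 - 19 = 12
Full months: September 30, October 31, November 30
Days into December 2010: 29
Total = 12 + 30 + 31 + 30 + 29 = 132 days


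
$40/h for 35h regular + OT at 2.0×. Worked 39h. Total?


$1720.00

Regular: 35h × $40 = $1400.00
Overtime: 39 - 35 = 4h
OT pay: 4h × $40 × 2.0 = $320.00
Total = $1400.00 + $320.00 = $1720.00


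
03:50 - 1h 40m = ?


Start: 230 minutes from midnight
Subtract: 100 minutes
Remaining: 230 - 100 = 130
Hours: 2, Minutes: 10

02:10


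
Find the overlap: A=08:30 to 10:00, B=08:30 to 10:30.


Meeting A: 510-600 (in minutes from midnight)
Meeting B: 510-630
Overlap start = max(510, 510) = 510
Overlap end = min(600, 630) = 600
Overlap = max(0, 600 - 510) = 90 min

90 minutes


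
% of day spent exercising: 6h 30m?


27.1%

Time: 390 minutes
Day: 1440 minutes
Percentage = (390/1440) × 100 ≈ 27.1%


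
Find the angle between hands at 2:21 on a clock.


Hour hand = 2×30 + 21×0.5 = 70.5°
Minute hand = 21×6 = 126°
Difference = |70.5 - 126| = 55.5°

55.5°


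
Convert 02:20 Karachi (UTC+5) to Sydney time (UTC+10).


Time difference = UTC+10 - UTC+5 = +5 hours
New hour = (2 + 5) mod 24
= 7 mod 24 = 7
Minutes unchanged → 07:20

07:20


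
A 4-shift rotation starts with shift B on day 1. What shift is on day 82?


Shifts: A, B, C, D
Start: B (index 1)
Day 82: (1 + 82 - 1) mod 4
= 82 mod 4
= 2
Index 2 → shift C

Shift C


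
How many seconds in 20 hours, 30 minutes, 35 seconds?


73835 seconds

Hours: 20 × 3600 = 72000
Minutes: 30 × 60 = 1800
Seconds: 35
Total = 72000 + 1800 + 35 = 73835


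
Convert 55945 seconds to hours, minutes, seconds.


Hours: 55945 ÷ 3600 = 15 remainder 1945
Minutes: 1945 ÷ 60 = 32 remainder 25
Seconds: 25

15h 32m 25s


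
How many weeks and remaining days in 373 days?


Weeks: 373 ÷ 7 = 53 remainder 2

53 weeks 2 days


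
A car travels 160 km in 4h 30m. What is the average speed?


Distance: 160 km
Time: 4h 30m = 270 min = 270/60 = 9/2 hours
Speed = 160 ÷ (9/2) = 160 × 2 / 9 = 320/9 ≈ 35.6 km/h

35.6 km/h


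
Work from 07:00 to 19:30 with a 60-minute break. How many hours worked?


11h 30m (690 minutes)

Total time = (19×60+30) - (7×60+0)
= 1170 - 420 = 750 min
Minus break: 750 - 60 = 690 min
= 11h 30m


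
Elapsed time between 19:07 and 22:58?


3h 51m

End time in minutes: 22×60 + 58 = 1378
Start time in minutes: 19×60 + 7 = 1147
Difference = 1378 - 1147 = 231 minutes
= 3 hours 51 minutes


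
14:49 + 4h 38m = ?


19:27

Start: 889 minutes from midnight
Add: 278 minutes
Total: 1167 minutes
Hours: 1167 ÷ 60 = 19 remainder 27


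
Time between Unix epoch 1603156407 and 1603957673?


801266 seconds (222.6 hours / 9.27 days)

Difference = 1603957673 - 1603156407 = 801266 seconds
In hours: 801266 / 3600 ≈ 222.6
In days: 801266 / 86400 ≈ 9.27


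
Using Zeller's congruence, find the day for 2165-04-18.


Thursday

Zeller's congruence:
q=18, m=4, k=65, j=21
h = (18 + ⌊13×5/5⌋ + 65 + ⌊65/4⌋ + ⌊21/4⌋ - 2×21) mod 7
= (18 + 13 + 65 + 16 + 5 - 42) mod 7
= 75 mod 7 = 5
h=5 → Thursday


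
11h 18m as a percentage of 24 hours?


0.4708 (47.08%)

Total minutes: 11×60 + 18 = 678
Day = 24×60 = 1440 minutes
Fraction = 678/1440 ≈ 0.4708
As a percentage: 678/1440 × 100 ≈ 47.08%


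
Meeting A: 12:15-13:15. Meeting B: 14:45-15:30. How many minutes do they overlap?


0 minutes

Meeting A: 735-795 (in minutes from midnight)
Meeting B: 885-930
Overlap start = max(735, 885) = 885
Overlap end = min(795, 930) = 795
Overlap = max(0, 795 - 885) = 0 min


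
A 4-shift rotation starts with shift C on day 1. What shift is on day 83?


Shift A

Shifts: A, B, C, D
Start: C (index 2)
Day 83: (2 + 83 - 1) mod 4
= 84 mod 4
= 0
Index 0 → shift A


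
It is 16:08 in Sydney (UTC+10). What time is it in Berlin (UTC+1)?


07:08

Time difference = UTC+1 - UTC+10 = -9 hours
New hour = (16 -9) mod 24
= 7 mod 24 = 7
Minutes unchanged → 07:08


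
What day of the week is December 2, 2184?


Zeller's congruence:
q=2, m=12, k=84, j=21
h = (2 + ⌊13×13/5⌋ + 84 + ⌊84/4⌋ + ⌊21/4⌋ - 2×21) mod 7
= (2 + 33 + 84 + 21 + 5 - 42) mod 7
= 103 mod 7 = 5
h=5 → Thursday

Thursday


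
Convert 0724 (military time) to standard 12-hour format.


Hour: 7
7 < 12 → AM

7:24 AM


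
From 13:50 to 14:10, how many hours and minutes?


0h 20m

End time in minutes: 14×60 + 10 = 850
Start time in minutes: 13×60 + 50 = 830
Difference = 850 - 830 = 20 minutes
= 0 hours 20 minutes


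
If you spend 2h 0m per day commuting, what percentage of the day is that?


8.3%

Time: 120 minutes
Day: 1440 minutes
Percentage = (120/1440) × 100 ≈ 8.3%


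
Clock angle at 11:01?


Hour hand = 11×30 + 1×0.5 = 330.5°
Minute hand = 1×6 = 6°
Difference = |330.5 - 6| = 324.5°
Since > 180°: 360 - 324.5 = 35.5°

35.5°


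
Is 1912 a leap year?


Yes

Rules: divisible by 4 AND (not by 100 OR by 400)
1912 ÷ 4 = 478 exactly → divisible by 4
1912 ÷ 100 = 19 remainder 12 → not divisible by 100
Divisible by 4 but not by 100 → leap year


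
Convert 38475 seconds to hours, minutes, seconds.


10h 41m 15s

Hours: 38475 ÷ 3600 = 10 remainder 2475
Minutes: 2475 ÷ 60 = 41 remainder 15
Seconds: 15


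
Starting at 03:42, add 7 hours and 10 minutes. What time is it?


10:52

Start: 222 minutes from midnight
Add: 430 minutes
Total: 652 minutes
Hours: 652 ÷ 60 = 10 remainder 52


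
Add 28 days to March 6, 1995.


April 3, 1995

Start: March 6, 1995
Add 28 days
March 6 → April 1: 31 - 6 + 1 = 26 days (28 - 26 = 2 left)
April 1 + 2 = April 3, 1995


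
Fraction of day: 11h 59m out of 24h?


0.4993 (49.93%)

Total minutes: 11×60 + 59 = 719
Day = 24×60 = 1440 minutes
Fraction = 719/1440 ≈ 0.4993
As a percentage: 719/1440 × 100 ≈ 49.93%


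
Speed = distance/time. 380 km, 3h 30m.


Distance: 380 km
Time: 3h 30m = 210 min = 210/60 = 7/2 hours
Speed = 380 ÷ (7/2) = 380 × 2 / 7 = 760/7 ≈ 108.6 km/h

108.6 km/h


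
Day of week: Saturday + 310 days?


Start: Saturday (index 5)
(5 + 310) mod 7
= 315 mod 7
= 0
Index 0 → Monday

Monday


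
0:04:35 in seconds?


Hours: 0 × 3600 = 0
Minutes: 4 × 60 = 240
Seconds: 35
Total = 0 + 240 + 35 = 275

275 seconds


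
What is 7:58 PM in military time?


Input: 7:58 PM
PM: 7 + 12 = 19

19:58


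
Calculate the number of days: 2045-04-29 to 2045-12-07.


From April 29, 2045 to December 7, 2045
Rest of April 2045: 30 - 29 = 1
Full months: May 31, June 30, July 31, August 31, September 30, October 31, November 30
Days into December 2045: 7
Total = 1 + 31 + 30 + 31 + 31 + 30 + 31 + 30 + 7 = 222 days

222 days


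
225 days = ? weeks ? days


32 weeks 1 days

Weeks: 225 ÷ 7 = 32 remainder 1


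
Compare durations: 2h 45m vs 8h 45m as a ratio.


Duration 1: 165 minutes
Duration 2: 525 minutes
Ratio = 165:525
GCD = 15
Simplified = 11:35
As a decimal: 11/35 ≈ 0.31

11:35 (0.31)


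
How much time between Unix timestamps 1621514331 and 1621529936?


15605 seconds (4.3 hours / 0.18 days)

Difference = 1621529936 - 1621514331 = 15605 seconds
In hours: 15605 / 3600 ≈ 4.3
In days: 15605 / 86400 ≈ 0.18


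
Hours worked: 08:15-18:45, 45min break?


Total time = (18×60+45) - (8×60+15)
= 1125 - 495 = 630 min
Minus break: 630 - 45 = 585 min
= 9h 45m

9h 45m (585 minutes)


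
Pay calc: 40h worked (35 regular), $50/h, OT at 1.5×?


Regular: 35h × $50 = $1750.00
Overtime: 40 - 35 = 5h
OT pay: 5h × $50 × 1.5 = $375.00
Total = $1750.00 + $375.00 = $2125.00

$2125.00


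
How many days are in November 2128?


Month: November (month 11)
November has 30 days

30 days


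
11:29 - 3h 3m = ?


08:26

Start: 689 minutes from midnight
Subtract: 183 minutes
Remaining: 689 - 183 = 506
Hours: 8, Minutes: 26


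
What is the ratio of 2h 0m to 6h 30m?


Duration 1: 120 minutes
Duration 2: 390 minutes
Ratio = 120:390
GCD = 30
Simplified = 4:13
As a decimal: 4/13 ≈ 0.31

4:13 (0.31)


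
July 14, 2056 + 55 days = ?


September 7, 2056

Start: July 14, 2056
Add 55 days
July 14 → August 1: 31 - 14 + 1 = 18 days (55 - 18 = 37 left)
August 1 → September 1: 31 - 1 + 1 = 31 days (37 - 31 = 6 left)
September 1 + 6 = September 7, 2056


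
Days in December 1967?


31 days

Month: December (month 12)
December has 31 days


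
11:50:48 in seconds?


Hours: 11 × 3600 = 39600
Minutes: 50 × 60 = 3000
Seconds: 48
Total = 39600 + 3000 + 48 = 42648

42648 seconds


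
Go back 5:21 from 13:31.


Start: 811 minutes from midnight
Subtract: 321 minutes
Remaining: 811 - 321 = 490
Hours: 8, Minutes: 10

08:10


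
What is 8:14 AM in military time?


08:14

Input: 8:14 AM
AM hour stays: 8


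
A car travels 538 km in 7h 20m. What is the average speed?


73.4 km/h

Distance: 538 km
Time: 7h 20m = 440 min = 440/60 = 22/3 hours
Speed = 538 ÷ (22/3) = 538 × 3 / 22 = 1614/22 ≈ 73.4 km/h


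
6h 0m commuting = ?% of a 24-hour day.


25.0%

Time: 360 minutes
Day: 1440 minutes
Percentage = (360/1440) × 100 = 25.0%


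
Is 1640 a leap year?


Yes

Rules: divisible by 4 AND (not by 100 OR by 400)
1640 ÷ 4 = 410 exactly → divisible by 4
1640 ÷ 100 = 16 remainder 40 → not divisible by 100
Divisible by 4 but not by 100 → leap year


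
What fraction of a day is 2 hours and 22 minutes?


0.0986 (9.86%)

Total minutes: 2×60 + 22 = 142
Day = 24×60 = 1440 minutes
Fraction = 142/1440 ≈ 0.0986
As a percentage: 142/1440 × 100 ≈ 9.86%


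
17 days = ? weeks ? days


2 weeks 3 days

Weeks: 17 ÷ 7 = 2 remainder 3


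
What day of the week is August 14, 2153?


Tuesday

Zeller's congruence:
q=14, m=8, k=53, j=21
h = (14 + ⌊13×9/5⌋ + 53 + ⌊53/4⌋ + ⌊21/4⌋ - 2×21) mod 7
= (14 + 23 + 53 + 13 + 5 - 42) mod 7
= 66 mod 7 = 3
h=3 → Tuesday


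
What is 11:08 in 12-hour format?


Hour: 11
11 < 12 → AM

11:08 AM


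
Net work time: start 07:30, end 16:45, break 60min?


Total time = (16×60+45) - (7×60+30)
= 1005 - 450 = 555 min
Minus break: 555 - 60 = 495 min
= 8h 15m

8h 15m (495 minutes)


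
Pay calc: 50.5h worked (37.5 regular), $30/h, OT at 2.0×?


$1905.00

Regular: 37.5h × $30 = $1125.00
Overtime: 50.5 - 37.5 = 13.0h
OT pay: 13.0h × $30 × 2.0 = $780.00
Total = $1125.00 + $780.00 = $1905.00


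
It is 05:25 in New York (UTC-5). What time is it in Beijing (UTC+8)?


Time difference = UTC+8 - UTC-5 = +13 hours
New hour = (5 + 13) mod 24
= 18 mod 24 = 18
Minutes unchanged → 18:25

18:25


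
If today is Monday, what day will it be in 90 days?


Sunday

Start: Monday (index 0)
(0 + 90) mod 7
= 90 mod 7
= 6
Index 6 → Sunday


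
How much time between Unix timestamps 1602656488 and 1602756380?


99892 seconds (27.7 hours / 1.16 days)

Difference = 1602756380 - 1602656488 = 99892 seconds
In hours: 99892 / 3600 ≈ 27.7
In days: 99892 / 86400 ≈ 1.16


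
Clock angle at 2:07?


21.5°

Hour hand = 2×30 + 7×0.5 = 63.5°
Minute hand = 7×6 = 42°
Difference = |63.5 - 42| = 21.5°


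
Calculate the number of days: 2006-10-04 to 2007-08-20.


320 days

From October 4, 2006 to August 20, 2007
Rest of October 2006: 31 - 4 = 27
Full months: November 30, December 31, January 31, February 2007 28, March 31, April 30, May 31, June 30, July 31
Days into August 2007: 20
Total = 27 + 30 + 31 + 31 + 28 + 31 + 30 + 31 + 30 + 31 + 20 = 320 days


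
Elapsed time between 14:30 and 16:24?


End time in minutes: 16×60 + 24 = 984
Start time in minutes: 14×60 + 30 = 870
Difference = 984 - 870 = 114 minutes
= 1 hours 54 minutes

1h 54m


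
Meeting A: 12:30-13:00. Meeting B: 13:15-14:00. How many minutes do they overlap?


Meeting A: 750-780 (in minutes from midnight)
Meeting B: 795-840
Overlap start = max(750, 795) = 795
Overlap end = min(780, 840) = 780
Overlap = max(0, 780 - 795) = 0 min

0 minutes


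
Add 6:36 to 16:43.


Start: 1003 minutes from midnight
Add: 396 minutes
Total: 1399 minutes
Hours: 1399 ÷ 60 = 23 remainder 19

23:19


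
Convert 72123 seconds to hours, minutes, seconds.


Hours: 72123 ÷ 3600 = 20 remainder 123
Minutes: 123 ÷ 60 = 2 remainder 3
Seconds: 3

20h 2m 3s


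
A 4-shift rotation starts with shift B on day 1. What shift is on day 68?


Shift A

Shifts: A, B, C, D
Start: B (index 1)
Day 68: (1 + 68 - 1) mod 4
= 68 mod 4
= 0
Index 0 → shift A


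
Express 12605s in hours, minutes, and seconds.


Hours: 12605 ÷ 3600 = 3 remainder 1805
Minutes: 1805 ÷ 60 = 30 remainder 5
Seconds: 5

3h 30m 5s


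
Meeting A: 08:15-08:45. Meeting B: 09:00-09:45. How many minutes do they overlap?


0 minutes

Meeting A: 495-525 (in minutes from midnight)
Meeting B: 540-585
Overlap start = max(495, 540) = 540
Overlap end = min(525, 585) = 525
Overlap = max(0, 525 - 540) = 0 min


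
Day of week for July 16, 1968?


Tuesday

Zeller's congruence:
q=16, m=7, k=68, j=19
h = (16 + ⌊13×8/5⌋ + 68 + ⌊68/4⌋ + ⌊19/4⌋ - 2×19) mod 7
= (16 + 20 + 68 + 17 + 4 - 38) mod 7
= 87 mod 7 = 3
h=3 → Tuesday


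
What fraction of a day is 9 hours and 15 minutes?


0.3854 (38.54%)

Total minutes: 9×60 + 15 = 555
Day = 24×60 = 1440 minutes
Fraction = 555/1440 ≈ 0.3854
As a percentage: 555/1440 × 100 ≈ 38.54%


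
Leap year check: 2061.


Rules: divisible by 4 AND (not by 100 OR by 400)
2061 ÷ 4 = 515 remainder 1 → not divisible by 4
Not divisible by 4 → not a leap year

No


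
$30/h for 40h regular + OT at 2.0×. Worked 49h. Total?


$1740.00

Regular: 40h × $30 = $1200.00
Overtime: 49 - 40 = 9h
OT pay: 9h × $30 × 2.0 = $540.00
Total = $1200.00 + $540.00 = $1740.00


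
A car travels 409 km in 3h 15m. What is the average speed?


Distance: 409 km
Time: 3h 15m = 195 min = 195/60 = 13/4 hours
Speed = 409 ÷ (13/4) = 409 × 4 / 13 = 1636/13 ≈ 125.8 km/h

125.8 km/h


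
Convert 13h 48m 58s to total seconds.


Hours: 13 × 3600 = 46800
Minutes: 48 × 60 = 2880
Seconds: 58
Total = 46800 + 2880 + 58 = 49738

49738 seconds


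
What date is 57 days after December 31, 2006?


February 26, 2007

Start: December 31, 2006
Add 57 days
December 31 → January 1: 31 - 31 + 1 = 1 days (57 - 1 = 56 left)
January 1 → February 1: 31 - 1 + 1 = 31 days (56 - 31 = 25 left)
February 1 + 25 = February 26, 2007


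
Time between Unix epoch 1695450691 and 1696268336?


817645 seconds (227.1 hours / 9.46 days)

Difference = 1696268336 - 1695450691 = 817645 seconds
In hours: 817645 / 3600 ≈ 227.1
In days: 817645 / 86400 ≈ 9.46


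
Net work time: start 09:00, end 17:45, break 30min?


8h 15m (495 minutes)

Total time = (17×60+45) - (9×60+0)
= 1065 - 540 = 525 min
Minus break: 525 - 30 = 495 min
= 8h 15m


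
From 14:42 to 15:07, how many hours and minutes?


End time in minutes: 15×60 + 7 = 907
Start time in minutes: 14×60 + 42 = 882
Difference = 907 - 882 = 25 minutes
= 0 hours 25 minutes

0h 25m


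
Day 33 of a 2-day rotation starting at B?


Shift B

Shifts: A, B
Start: B (index 1)
Day 33: (1 + 33 - 1) mod 2
= 33 mod 2
= 1
Index 1 → shift B


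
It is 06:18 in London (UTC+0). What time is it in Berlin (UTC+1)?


07:18

Time difference = UTC+1 - UTC+0 = +1 hours
New hour = (6 + 1) mod 24
= 7 mod 24 = 7
Minutes unchanged → 07:18


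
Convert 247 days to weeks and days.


35 weeks 2 days

Weeks: 247 ÷ 7 = 35 remainder 2


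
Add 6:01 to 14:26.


Start: 866 minutes from midnight
Add: 361 minutes
Total: 1227 minutes
Hours: 1227 ÷ 60 = 20 remainder 27

20:27


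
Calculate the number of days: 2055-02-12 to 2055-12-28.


From February 12, 2055 to December 28, 2055
Rest of February 2055: 28 - 12 = 16
Full months: March 31, April 30, May 31, June 30, July 31, August 31, September 30, October 31, November 30
Days into December 2055: 28
Total = 16 + 31 + 30 + 31 + 30 + 31 + 31 + 30 + 31 + 30 + 28 = 319 days

319 days


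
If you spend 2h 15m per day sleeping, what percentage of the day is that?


9.4%

Time: 135 minutes
Day: 1440 minutes
Percentage = (135/1440) × 100 ≈ 9.4%


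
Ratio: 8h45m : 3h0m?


35:12 (2.92)

Duration 1: 525 minutes
Duration 2: 180 minutes
Ratio = 525:180
GCD = 15
Simplified = 35:12
As a decimal: 35/12 ≈ 2.92


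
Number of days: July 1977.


31 days

Month: July (month 7)
July has 31 days


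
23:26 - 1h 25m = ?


Start: 1406 minutes from midnight
Subtract: 85 minutes
Remaining: 1406 - 85 = 1321
Hours: 22, Minutes: 1

22:01


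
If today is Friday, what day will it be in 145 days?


Start: Friday (index 4)
(4 + 145) mod 7
= 149 mod 7
= 2
Index 2 → Wednesday

Wednesday


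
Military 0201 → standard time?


Hour: 2
2 < 12 → AM

2:01 AM


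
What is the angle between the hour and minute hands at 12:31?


170.5°

Hour hand (12 ≡ 0 on the dial): 0×30 + 31×0.5 = 15.5°
Minute hand = 31×6 = 186°
Difference = |15.5 - 186| = 170.5°


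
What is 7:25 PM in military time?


19:25

Input: 7:25 PM
PM: 7 + 12 = 19


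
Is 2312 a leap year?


Yes

Rules: divisible by 4 AND (not by 100 OR by 400)
2312 ÷ 4 = 578 exactly → divisible by 4
2312 ÷ 100 = 23 remainder 12 → not divisible by 100
Divisible by 4 but not by 100 → leap year


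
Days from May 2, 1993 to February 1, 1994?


From May 2, 1993 to February 1, 1994
Rest of May 1993: 31 - 2 = 29
Full months: June 30, July 31, August 31, September 30, October 31, November 30, December 31, January 31
Days into February 1994: 1
Total = 29 + 30 + 31 + 31 + 30 + 31 + 30 + 31 + 31 + 1 = 275 days

275 days


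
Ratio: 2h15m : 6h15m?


9:25 (0.36)

Duration 1: 135 minutes
Duration 2: 375 minutes
Ratio = 135:375
GCD = 15
Simplified = 9:25
As a decimal: 9/25 = 0.36


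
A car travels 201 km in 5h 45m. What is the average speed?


35.0 km/h

Distance: 201 km
Time: 5h 45m = 345 min = 345/60 = 23/4 hours
Speed = 201 ÷ (23/4) = 201 × 4 / 23 = 804/23 ≈ 35.0 km/h


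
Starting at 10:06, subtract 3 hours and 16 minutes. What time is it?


Start: 606 minutes from midnight
Subtract: 196 minutes
Remaining: 606 - 196 = 410
Hours: 6, Minutes: 50

06:50


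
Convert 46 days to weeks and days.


Weeks: 46 ÷ 7 = 6 remainder 4

6 weeks 4 days


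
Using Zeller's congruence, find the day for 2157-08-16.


Tuesday

Zeller's congruence:
q=16, m=8, k=57, j=21
h = (16 + ⌊13×9/5⌋ + 57 + ⌊57/4⌋ + ⌊21/4⌋ - 2×21) mod 7
= (16 + 23 + 57 + 14 + 5 - 42) mod 7
= 73 mod 7 = 3
h=3 → Tuesday


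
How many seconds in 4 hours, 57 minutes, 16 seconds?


17836 seconds

Hours: 4 × 3600 = 14400
Minutes: 57 × 60 = 3420
Seconds: 16
Total = 14400 + 3420 + 16 = 17836


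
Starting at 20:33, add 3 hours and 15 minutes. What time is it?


23:48

Start: 1233 minutes from midnight
Add: 195 minutes
Total: 1428 minutes
Hours: 1428 ÷ 60 = 23 remainder 48


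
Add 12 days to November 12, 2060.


November 24, 2060

Start: November 12, 2060
Add 12 days
November 12 + 12 = November 24, 2060


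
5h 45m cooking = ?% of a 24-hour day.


24.0%

Time: 345 minutes
Day: 1440 minutes
Percentage = (345/1440) × 100 ≈ 24.0%


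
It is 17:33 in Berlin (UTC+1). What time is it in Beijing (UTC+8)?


00:33 (next day)

Time difference = UTC+8 - UTC+1 = +7 hours
New hour = (17 + 7) mod 24
= 24 mod 24 = 0
Minutes unchanged → 00:33; 24 ≥ 24 → next day


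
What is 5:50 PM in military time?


17:50

Input: 5:50 PM
PM: 5 + 12 = 17


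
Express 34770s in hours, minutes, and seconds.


9h 39m 30s

Hours: 34770 ÷ 3600 = 9 remainder 2370
Minutes: 2370 ÷ 60 = 39 remainder 30
Seconds: 30


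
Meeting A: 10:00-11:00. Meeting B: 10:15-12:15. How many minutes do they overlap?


45 minutes

Meeting A: 600-660 (in minutes from midnight)
Meeting B: 615-735
Overlap start = max(600, 615) = 615
Overlap end = min(660, 735) = 660
Overlap = max(0, 660 - 615) = 45 min


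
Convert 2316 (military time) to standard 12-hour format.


Hour: 23
23 - 12 = 11 → PM

11:16 PM


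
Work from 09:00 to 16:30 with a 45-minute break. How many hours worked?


6h 45m (405 minutes)

Total time = (16×60+30) - (9×60+0)
= 990 - 540 = 450 min
Minus break: 450 - 45 = 405 min
= 6h 45m


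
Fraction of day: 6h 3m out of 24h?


0.2521 (25.21%)

Total minutes: 6×60 + 3 = 363
Day = 24×60 = 1440 minutes
Fraction = 363/1440 ≈ 0.2521
As a percentage: 363/1440 × 100 ≈ 25.21%


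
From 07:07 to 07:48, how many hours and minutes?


0h 41m

End time in minutes: 7×60 + 48 = 468
Start time in minutes: 7×60 + 7 = 427
Difference = 468 - 427 = 41 minutes
= 0 hours 41 minutes


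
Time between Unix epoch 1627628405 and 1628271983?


643578 seconds (178.8 hours / 7.45 days)

Difference = 1628271983 - 1627628405 = 643578 seconds
In hours: 643578 / 3600 ≈ 178.8
In days: 643578 / 86400 ≈ 7.45


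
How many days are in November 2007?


Month: November (month 11)
November has 30 days

30 days


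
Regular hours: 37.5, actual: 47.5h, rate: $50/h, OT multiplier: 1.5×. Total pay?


Regular: 37.5h × $50 = $1875.00
Overtime: 47.5 - 37.5 = 10.0h
OT pay: 10.0h × $50 × 1.5 = $750.00
Total = $1875.00 + $750.00 = $2625.00

$2625.00


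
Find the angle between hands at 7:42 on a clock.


21.0°

Hour hand = 7×30 + 42×0.5 = 231.0°
Minute hand = 42×6 = 252°
Difference = |231.0 - 252| = 21.0°


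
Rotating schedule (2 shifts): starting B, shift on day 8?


Shift A

Shifts: A, B
Start: B (index 1)
Day 8: (1 + 8 - 1) mod 2
= 8 mod 2
= 0
Index 0 → shift A


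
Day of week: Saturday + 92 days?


Sunday

Start: Saturday (index 5)
(5 + 92) mod 7
= 97 mod 7
= 6
Index 6 → Sunday


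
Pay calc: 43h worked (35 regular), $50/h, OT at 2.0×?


$2550.00

Regular: 35h × $50 = $1750.00
Overtime: 43 - 35 = 8h
OT pay: 8h × $50 × 2.0 = $800.00
Total = $1750.00 + $800.00 = $2550.00


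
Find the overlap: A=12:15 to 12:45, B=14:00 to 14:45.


Meeting A: 735-765 (in minutes from midnight)
Meeting B: 840-885
Overlap start = max(735, 840) = 840
Overlap end = min(765, 885) = 765
Overlap = max(0, 765 - 840) = 0 min

0 minutes


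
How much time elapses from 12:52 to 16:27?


End time in minutes: 16×60 + 27 = 987
Start time in minutes: 12×60 + 52 = 772
Difference = 987 - 772 = 215 minutes
= 3 hours 35 minutes

3h 35m


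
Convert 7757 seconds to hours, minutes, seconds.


Hours: 7757 ÷ 3600 = 2 remainder 557
Minutes: 557 ÷ 60 = 9 remainder 17
Seconds: 17

2h 9m 17s


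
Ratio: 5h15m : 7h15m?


Duration 1: 315 minutes
Duration 2: 435 minutes
Ratio = 315:435
GCD = 15
Simplified = 21:29
As a decimal: 21/29 ≈ 0.72

21:29 (0.72)


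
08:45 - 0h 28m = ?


Start: 525 minutes from midnight
Subtract: 28 minutes
Remaining: 525 - 28 = 497
Hours: 8, Minutes: 17

08:17


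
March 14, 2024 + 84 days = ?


June 6, 2024

Start: March 14, 2024
Add 84 days
March 14 → April 1: 31 - 14 + 1 = 18 days (84 - 18 = 66 left)
April 1 → May 1: 30 - 1 + 1 = 30 days (66 - 30 = 36 left)
May 1 → June 1: 31 - 1 + 1 = 31 days (36 - 31 = 5 left)
June 1 + 5 = June 6, 2024


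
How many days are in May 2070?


31 days

Month: May (month 5)
May has 31 days


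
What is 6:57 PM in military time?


Input: 6:57 PM
PM: 6 + 12 = 18

18:57


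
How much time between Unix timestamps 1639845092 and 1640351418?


506326 seconds (140.6 hours / 5.86 days)

Difference = 1640351418 - 1639845092 = 506326 seconds
In hours: 506326 / 3600 ≈ 140.6
In days: 506326 / 86400 ≈ 5.86


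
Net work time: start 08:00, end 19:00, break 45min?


10h 15m (615 minutes)

Total time = (19×60+0) - (8×60+0)
= 1140 - 480 = 660 min
Minus break: 660 - 45 = 615 min
= 10h 15m


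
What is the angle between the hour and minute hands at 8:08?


Hour hand = 8×30 + 8×0.5 = 244.0°
Minute hand = 8×6 = 48°
Difference = |244.0 - 48| = 196.0°
Since > 180°: 360 - 196.0 = 164.0°

164.0°


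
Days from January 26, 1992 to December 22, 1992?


From January 26, 1992 to December 22, 1992
Rest of January 1992: 31 - 26 = 5
Full months: February 1992 29, March 31, April 30, May 31, June 30, July 31, August 31, September 30, October 31, November 30
Days into December 1992: 22
Total = 5 + 29 + 31 + 30 + 31 + 30 + 31 + 31 + 30 + 31 + 30 + 22 = 331 days

331 days


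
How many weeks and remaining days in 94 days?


Weeks: 94 ÷ 7 = 13 remainder 3

13 weeks 3 days


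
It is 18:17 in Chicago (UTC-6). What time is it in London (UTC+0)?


Time difference = UTC+0 - UTC-6 = +6 hours
New hour = (18 + 6) mod 24
= 24 mod 24 = 0
Minutes unchanged → 00:17; 24 ≥ 24 → next day

00:17 (next day)


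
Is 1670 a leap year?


No

Rules: divisible by 4 AND (not by 100 OR by 400)
1670 ÷ 4 = 417 remainder 2 → not divisible by 4
Not divisible by 4 → not a leap year


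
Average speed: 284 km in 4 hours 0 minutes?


71.0 km/h

Distance: 284 km
Time: 4 hours
Speed = 284 / 4 = 71.0 km/h


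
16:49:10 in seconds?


Hours: 16 × 3600 = 57600
Minutes: 49 × 60 = 2940
Seconds: 10
Total = 57600 + 2940 + 10 = 60550

60550 seconds


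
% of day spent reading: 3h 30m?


14.6%

Time: 210 minutes
Day: 1440 minutes
Percentage = (210/1440) × 100 ≈ 14.6%


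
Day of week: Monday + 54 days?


Start: Monday (index 0)
(0 + 54) mod 7
= 54 mod 7
= 5
Index 5 → Saturday

Saturday


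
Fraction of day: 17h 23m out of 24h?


Total minutes: 17×60 + 23 = 1043
Day = 24×60 = 1440 minutes
Fraction = 1043/1440 ≈ 0.7243
As a percentage: 1043/1440 × 100 ≈ 72.43%

0.7243 (72.43%)


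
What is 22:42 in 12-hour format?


Hour: 22
22 - 12 = 10 → PM

10:42 PM


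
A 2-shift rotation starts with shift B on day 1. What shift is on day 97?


Shifts: A, B
Start: B (index 1)
Day 97: (1 + 97 - 1) mod 2
= 97 mod 2
= 1
Index 1 → shift B

Shift B


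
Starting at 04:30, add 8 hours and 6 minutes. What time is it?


12:36

Start: 270 minutes from midnight
Add: 486 minutes
Total: 756 minutes
Hours: 756 ÷ 60 = 12 remainder 36


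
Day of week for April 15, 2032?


Zeller's congruence:
q=15, m=4, k=32, j=20
h = (15 + ⌊13×5/5⌋ + 32 + ⌊32/4⌋ + ⌊20/4⌋ - 2×20) mod 7
= (15 + 13 + 32 + 8 + 5 - 40) mod 7
= 33 mod 7 = 5
h=5 → Thursday

Thursday


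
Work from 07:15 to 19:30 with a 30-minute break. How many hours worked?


11h 45m (705 minutes)

Total time = (19×60+30) - (7×60+15)
= 1170 - 435 = 735 min
Minus break: 735 - 30 = 705 min
= 11h 45m


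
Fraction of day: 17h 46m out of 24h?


Total minutes: 17×60 + 46 = 1066
Day = 24×60 = 1440 minutes
Fraction = 1066/1440 ≈ 0.7403
As a percentage: 1066/1440 × 100 ≈ 74.03%

0.7403 (74.03%)


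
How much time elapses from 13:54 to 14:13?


End time in minutes: 14×60 + 13 = 853
Start time in minutes: 13×60 + 54 = 834
Difference = 853 - 834 = 19 minutes
= 0 hours 19 minutes

0h 19m


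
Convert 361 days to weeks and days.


51 weeks 4 days

Weeks: 361 ÷ 7 = 51 remainder 4


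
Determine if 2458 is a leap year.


No

Rules: divisible by 4 AND (not by 100 OR by 400)
2458 ÷ 4 = 614 remainder 2 → not divisible by 4
Not divisible by 4 → not a leap year


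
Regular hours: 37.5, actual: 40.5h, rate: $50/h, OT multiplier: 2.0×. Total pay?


$2175.00

Regular: 37.5h × $50 = $1875.00
Overtime: 40.5 - 37.5 = 3.0h
OT pay: 3.0h × $50 × 2.0 = $300.00
Total = $1875.00 + $300.00 = $2175.00


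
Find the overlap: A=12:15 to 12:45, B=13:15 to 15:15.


0 minutes

Meeting A: 735-765 (in minutes from midnight)
Meeting B: 795-915
Overlap start = max(735, 795) = 795
Overlap end = min(765, 915) = 765
Overlap = max(0, 765 - 795) = 0 min


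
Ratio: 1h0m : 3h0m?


Duration 1: 60 minutes
Duration 2: 180 minutes
Ratio = 60:180
GCD = 60
Simplified = 1:3
As a decimal: 1/3 ≈ 0.33

1:3 (0.33)


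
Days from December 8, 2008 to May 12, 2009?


From December 8, 2008 to May 12, 2009
Rest of December 2008: 31 - 8 = 23
Full months: January 31, February 2009 28, March 31, April 30
Days into May 2009: 12
Total = 23 + 31 + 28 + 31 + 30 + 12 = 155 days

155 days


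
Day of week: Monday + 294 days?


Start: Monday (index 0)
(0 + 294) mod 7
= 294 mod 7
= 0
Index 0 → Monday

Monday


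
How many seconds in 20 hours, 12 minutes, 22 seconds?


72742 seconds

Hours: 20 × 3600 = 72000
Minutes: 12 × 60 = 720
Seconds: 22
Total = 72000 + 720 + 22 = 72742


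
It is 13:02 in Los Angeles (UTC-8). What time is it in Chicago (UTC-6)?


15:02

Time difference = UTC-6 - UTC-8 = +2 hours
New hour = (13 + 2) mod 24
= 15 mod 24 = 15
Minutes unchanged → 15:02


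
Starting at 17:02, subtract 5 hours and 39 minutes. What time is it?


11:23

Start: 1022 minutes from midnight
Subtract: 339 minutes
Remaining: 1022 - 339 = 683
Hours: 11, Minutes: 23


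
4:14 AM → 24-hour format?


04:14

Input: 4:14 AM
AM hour stays: 4


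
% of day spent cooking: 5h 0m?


20.8%

Time: 300 minutes
Day: 1440 minutes
Percentage = (300/1440) × 100 ≈ 20.8%


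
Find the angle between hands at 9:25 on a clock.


Hour hand = 9×30 + 25×0.5 = 282.5°
Minute hand = 25×6 = 150°
Difference = |282.5 - 150| = 132.5°

132.5°


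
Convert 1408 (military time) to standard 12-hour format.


Hour: 14
14 - 12 = 2 → PM

2:08 PM


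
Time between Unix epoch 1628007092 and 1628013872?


6780 seconds (1.9 hours / 0.08 days)

Difference = 1628013872 - 1628007092 = 6780 seconds
In hours: 6780 / 3600 ≈ 1.9
In days: 6780 / 86400 ≈ 0.08


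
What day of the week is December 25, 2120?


Zeller's congruence:
q=25, m=12, k=20, j=21
h = (25 + ⌊13×13/5⌋ + 20 + ⌊20/4⌋ + ⌊21/4⌋ - 2×21) mod 7
= (25 + 33 + 20 + 5 + 5 - 42) mod 7
= 46 mod 7 = 4
h=4 → Wednesday

Wednesday


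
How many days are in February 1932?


Month: February (month 2)
February: 28 or 29 (leap year)
1932 leap year? Yes

29 days


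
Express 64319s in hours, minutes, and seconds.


Hours: 64319 ÷ 3600 = 17 remainder 3119
Minutes: 3119 ÷ 60 = 51 remainder 59
Seconds: 59

17h 51m 59s


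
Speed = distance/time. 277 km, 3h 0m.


92.3 km/h

Distance: 277 km
Time: 3 hours
Speed = 277 / 3 ≈ 92.3 km/h


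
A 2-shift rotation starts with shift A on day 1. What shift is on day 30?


Shifts: A, B
Start: A (index 0)
Day 30: (0 + 30 - 1) mod 2
= 29 mod 2
= 1
Index 1 → shift B

Shift B


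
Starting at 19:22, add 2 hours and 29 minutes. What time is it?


Start: 1162 minutes from midnight
Add: 149 minutes
Total: 1311 minutes
Hours: 1311 ÷ 60 = 21 remainder 51

21:51


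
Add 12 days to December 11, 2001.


December 23, 2001

Start: December 11, 2001
Add 12 days
December 11 + 12 = December 23, 2001


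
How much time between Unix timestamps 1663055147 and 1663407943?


352796 seconds (98.0 hours / 4.08 days)

Difference = 1663407943 - 1663055147 = 352796 seconds
In hours: 352796 / 3600 ≈ 98.0
In days: 352796 / 86400 ≈ 4.08


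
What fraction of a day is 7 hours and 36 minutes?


Total minutes: 7×60 + 36 = 456
Day = 24×60 = 1440 minutes
Fraction = 456/1440 ≈ 0.3167
As a percentage: 456/1440 × 100 ≈ 31.67%

0.3167 (31.67%)


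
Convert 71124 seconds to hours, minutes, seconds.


Hours: 71124 ÷ 3600 = 19 remainder 2724
Minutes: 2724 ÷ 60 = 45 remainder 24
Seconds: 24

19h 45m 24s


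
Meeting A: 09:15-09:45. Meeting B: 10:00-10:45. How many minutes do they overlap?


0 minutes

Meeting A: 555-585 (in minutes from midnight)
Meeting B: 600-645
Overlap start = max(555, 600) = 600
Overlap end = min(585, 645) = 585
Overlap = max(0, 585 - 600) = 0 min


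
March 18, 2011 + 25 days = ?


Start: March 18, 2011
Add 25 days
March 18 → April 1: 31 - 18 + 1 = 14 days (25 - 14 = 11 left)
April 1 + 11 = April 12, 2011

April 12, 2011


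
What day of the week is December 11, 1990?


Tuesday

Zeller's congruence:
q=11, m=12, k=90, j=19
h = (11 + ⌊13×13/5⌋ + 90 + ⌊90/4⌋ + ⌊19/4⌋ - 2×19) mod 7
= (11 + 33 + 90 + 22 + 4 - 38) mod 7
= 122 mod 7 = 3
h=3 → Tuesday


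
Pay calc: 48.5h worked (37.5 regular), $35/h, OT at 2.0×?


Regular: 37.5h × $35 = $1312.50
Overtime: 48.5 - 37.5 = 11.0h
OT pay: 11.0h × $35 × 2.0 = $770.00
Total = $1312.50 + $770.00 = $2082.50

$2082.50


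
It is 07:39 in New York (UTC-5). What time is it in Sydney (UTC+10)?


Time difference = UTC+10 - UTC-5 = +15 hours
New hour = (7 + 15) mod 24
= 22 mod 24 = 22
Minutes unchanged → 22:39

22:39


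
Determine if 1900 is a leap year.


Rules: divisible by 4 AND (not by 100 OR by 400)
1900 ÷ 4 = 475 exactly → divisible by 4
1900 ÷ 100 = 19 exactly → divisible by 100
1900 ÷ 400 = 4 remainder 300 → not divisible by 400
Divisible by 100 but not by 400 → not a leap year

No


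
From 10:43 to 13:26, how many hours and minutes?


End time in minutes: 13×60 + 26 = 806
Start time in minutes: 10×60 + 43 = 643
Difference = 806 - 643 = 163 minutes
= 2 hours 43 minutes

2h 43m


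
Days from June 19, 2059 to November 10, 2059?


From June 19, 2059 to November 10, 2059
Rest of June 2059: 30 - 19 = 11
Full months: July 31, August 31, September 30, October 31
Days into November 2059: 10
Total = 11 + 31 + 31 + 30 + 31 + 10 = 144 days

144 days


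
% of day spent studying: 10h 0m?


41.7%

Time: 600 minutes
Day: 1440 minutes
Percentage = (600/1440) × 100 ≈ 41.7%


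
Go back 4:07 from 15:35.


Start: 935 minutes from midnight
Subtract: 247 minutes
Remaining: 935 - 247 = 688
Hours: 11, Minutes: 28

11:28


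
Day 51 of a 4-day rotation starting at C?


Shifts: A, B, C, D
Start: C (index 2)
Day 51: (2 + 51 - 1) mod 4
= 52 mod 4
= 0
Index 0 → shift A

Shift A


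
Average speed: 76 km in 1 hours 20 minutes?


57.0 km/h

Distance: 76 km
Time: 1h 20m = 80 min = 80/60 = 4/3 hours
Speed = 76 ÷ (4/3) = 76 × 3 / 4 = 228/4 = 57.0 km/h


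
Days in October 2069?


Month: October (month 10)
October has 31 days

31 days


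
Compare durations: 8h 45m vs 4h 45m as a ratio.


35:19 (1.84)

Duration 1: 525 minutes
Duration 2: 285 minutes
Ratio = 525:285
GCD = 15
Simplified = 35:19
As a decimal: 35/19 ≈ 1.84


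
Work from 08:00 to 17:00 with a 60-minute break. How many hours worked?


Total time = (17×60+0) - (8×60+0)
= 1020 - 480 = 540 min
Minus break: 540 - 60 = 480 min
= 8h 0m

8h 0m (480 minutes)


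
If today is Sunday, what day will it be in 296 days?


Start: Sunday (index 6)
(6 + 296) mod 7
= 302 mod 7
= 1
Index 1 → Tuesday

Tuesday


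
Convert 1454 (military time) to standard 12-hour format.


Hour: 14
14 - 12 = 2 → PM

2:54 PM


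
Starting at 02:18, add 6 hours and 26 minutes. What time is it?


Start: 138 minutes from midnight
Add: 386 minutes
Total: 524 minutes
Hours: 524 ÷ 60 = 8 remainder 44

08:44


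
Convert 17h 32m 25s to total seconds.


63145 seconds

Hours: 17 × 3600 = 61200
Minutes: 32 × 60 = 1920
Seconds: 25
Total = 61200 + 1920 + 25 = 63145


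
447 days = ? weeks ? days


63 weeks 6 days

Weeks: 447 ÷ 7 = 63 remainder 6


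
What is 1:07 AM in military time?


01:07

Input: 1:07 AM
AM hour stays: 1


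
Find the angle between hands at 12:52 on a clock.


Hour hand (12 ≡ 0 on the dial): 0×30 + 52×0.5 = 26.0°
Minute hand = 52×6 = 312°
Difference = |26.0 - 312| = 286.0°
Since > 180°: 360 - 286.0 = 74.0°

74.0°


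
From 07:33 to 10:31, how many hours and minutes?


End time in minutes: 10×60 + 31 = 631
Start time in minutes: 7×60 + 33 = 453
Difference = 631 - 453 = 178 minutes
= 2 hours 58 minutes

2h 58m


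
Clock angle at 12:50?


85.0°

Hour hand (12 ≡ 0 on the dial): 0×30 + 50×0.5 = 25.0°
Minute hand = 50×6 = 300°
Difference = |25.0 - 300| = 275.0°
Since > 180°: 360 - 275.0 = 85.0°


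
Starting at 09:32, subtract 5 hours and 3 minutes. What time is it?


Start: 572 minutes from midnight
Subtract: 303 minutes
Remaining: 572 - 303 = 269
Hours: 4, Minutes: 29

04:29


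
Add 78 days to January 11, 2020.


Start: January 11, 2020
Add 78 days
January 11 → February 1: 31 - 11 + 1 = 21 days (78 - 21 = 57 left)
February 1 → March 1: 29 - 1 + 1 = 29 days (57 - 29 = 28 left)
March 1 + 28 = March 29, 2020

March 29, 2020


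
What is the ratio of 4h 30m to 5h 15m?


Duration 1: 270 minutes
Duration 2: 315 minutes
Ratio = 270:315
GCD = 45
Simplified = 6:7
As a decimal: 6/7 ≈ 0.86

6:7 (0.86)


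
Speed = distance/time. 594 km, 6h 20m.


Distance: 594 km
Time: 6h 20m = 380 min = 380/60 = 19/3 hours
Speed = 594 ÷ (19/3) = 594 × 3 / 19 = 1782/19 ≈ 93.8 km/h

93.8 km/h


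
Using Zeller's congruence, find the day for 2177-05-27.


Tuesday

Zeller's congruence:
q=27, m=5, k=77, j=21
h = (27 + ⌊13×6/5⌋ + 77 + ⌊77/4⌋ + ⌊21/4⌋ - 2×21) mod 7
= (27 + 15 + 77 + 19 + 5 - 42) mod 7
= 101 mod 7 = 3
h=3 → Tuesday


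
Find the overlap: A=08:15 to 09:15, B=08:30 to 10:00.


Meeting A: 495-555 (in minutes from midnight)
Meeting B: 510-600
Overlap start = max(495, 510) = 510
Overlap end = min(555, 600) = 555
Overlap = max(0, 555 - 510) = 45 min

45 minutes


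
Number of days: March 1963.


31 days

Month: March (month 3)
March has 31 days


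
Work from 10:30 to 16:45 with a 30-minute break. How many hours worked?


5h 45m (345 minutes)

Total time = (16×60+45) - (10×60+30)
= 1005 - 630 = 375 min
Minus break: 375 - 30 = 345 min
= 5h 45m


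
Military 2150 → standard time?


9:50 PM

Hour: 21
21 - 12 = 9 → PM


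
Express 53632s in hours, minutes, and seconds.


Hours: 53632 ÷ 3600 = 14 remainder 3232
Minutes: 3232 ÷ 60 = 53 remainder 52
Seconds: 52

14h 53m 52s


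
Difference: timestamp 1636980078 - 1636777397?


Difference = 1636980078 - 1636777397 = 202681 seconds
In hours: 202681 / 3600 ≈ 56.3
In days: 202681 / 86400 ≈ 2.35

202681 seconds (56.3 hours / 2.35 days)


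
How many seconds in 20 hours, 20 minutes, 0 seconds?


Hours: 20 × 3600 = 72000
Minutes: 20 × 60 = 1200
Seconds: 0
Total = 72000 + 1200 + 0 = 73200

73200 seconds


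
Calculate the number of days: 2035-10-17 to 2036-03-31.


From October 17, 2035 to March 31, 2036
Rest of October 2035: 31 - 17 = 14
Full months: November 30, December 31, January 31, February 2036 29
Days into March 2036: 31
Total = 14 + 30 + 31 + 31 + 29 + 31 = 166 days

166 days


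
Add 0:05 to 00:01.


Start: 1 minutes from midnight
Add: 5 minutes
Total: 6 minutes
Hours: 6 ÷ 60 = 0 remainder 6

00:06


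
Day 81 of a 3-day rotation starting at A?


Shift C

Shifts: A, B, C
Start: A (index 0)
Day 81: (0 + 81 - 1) mod 3
= 80 mod 3
= 2
Index 2 → shift C


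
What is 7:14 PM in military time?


19:14

Input: 7:14 PM
PM: 7 + 12 = 19


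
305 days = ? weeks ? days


Weeks: 305 ÷ 7 = 43 remainder 4

43 weeks 4 days


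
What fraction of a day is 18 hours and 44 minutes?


0.7806 (78.06%)

Total minutes: 18×60 + 44 = 1124
Day = 24×60 = 1440 minutes
Fraction = 1124/1440 ≈ 0.7806
As a percentage: 1124/1440 × 100 ≈ 78.06%


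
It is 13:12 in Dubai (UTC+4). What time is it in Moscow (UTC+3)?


Time difference = UTC+3 - UTC+4 = -1 hours
New hour = (13 -1) mod 24
= 12 mod 24 = 12
Minutes unchanged → 12:12

12:12


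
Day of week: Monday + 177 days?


Wednesday

Start: Monday (index 0)
(0 + 177) mod 7
= 177 mod 7
= 2
Index 2 → Wednesday
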